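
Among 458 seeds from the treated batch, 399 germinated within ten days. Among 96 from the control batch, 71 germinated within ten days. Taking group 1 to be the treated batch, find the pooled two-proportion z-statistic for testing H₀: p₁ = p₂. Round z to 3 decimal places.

p̂₁ = 399/458 = 0.87118, p̂₂ = 71/96 = 0.73958.
Pooling: p̂ = 470/554 = 0.84838.
SE = √[p̂(1−p̂)(1/n₁+1/n₂)] = √[0.84838·0.15162·(1/458+1/96)] ≈ 0.040259.
z = (p̂₁ − p̂₂)/SE = (0.87118 − 0.73958)/0.040259 = 0.13160/0.040259 = 3.269.

z = 3.269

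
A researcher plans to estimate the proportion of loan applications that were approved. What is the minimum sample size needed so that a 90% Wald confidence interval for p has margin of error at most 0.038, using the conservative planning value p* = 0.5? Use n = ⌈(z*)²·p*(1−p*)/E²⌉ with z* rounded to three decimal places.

n = 469

z* = 1.645 at the 90% level.
p*(1−p*) = 0.2500.
Required n before rounding: 2.706025 × 0.2500 / 0.038² = 468.495.
⌈468.495⌉ = 469.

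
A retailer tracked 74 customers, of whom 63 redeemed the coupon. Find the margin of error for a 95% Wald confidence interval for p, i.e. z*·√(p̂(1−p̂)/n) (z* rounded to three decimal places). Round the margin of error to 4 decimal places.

p̂ = 63/74 = 0.85135.
SE = √(p̂(1−p̂)/n) = √(0.126552/74) = 0.041354.
For 95% confidence, z* = 1.960.
So ME = 0.0811.

ME = 0.0811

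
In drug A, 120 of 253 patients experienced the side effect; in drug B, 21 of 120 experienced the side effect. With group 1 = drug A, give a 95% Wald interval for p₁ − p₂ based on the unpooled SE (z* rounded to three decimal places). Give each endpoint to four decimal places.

p̂₁ = 120/253 = 0.47431, p̂₂ = 21/120 = 0.17500; p̂₁ − p̂₂ = 0.29931.
SE = √(0.000985533 + 0.001203125) = √0.002188658 = 0.046783.
The 95% critical value is z* = 1.960. Margin = 1.960·0.046783 = 0.09169.
So the interval runs from 0.2076 to 0.3910.

(0.2076, 0.3910)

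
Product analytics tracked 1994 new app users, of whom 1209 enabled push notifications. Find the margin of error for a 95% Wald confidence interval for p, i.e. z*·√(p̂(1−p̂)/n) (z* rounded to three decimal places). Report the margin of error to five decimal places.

p̂ = 1209/1994 = 0.60632.
Standard error of p̂: √(0.238696/1994) = √0.000119707 = 0.010941.
For 95% confidence, z* = 1.960.
Margin of error = z*·SE = 1.960 × 0.010941 = 0.02144.

ME = 0.02144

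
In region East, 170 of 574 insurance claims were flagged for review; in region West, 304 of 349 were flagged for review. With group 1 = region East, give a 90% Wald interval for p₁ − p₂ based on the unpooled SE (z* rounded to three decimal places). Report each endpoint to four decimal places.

p̂₁ = 170/574 = 0.29617, p̂₂ = 304/349 = 0.87106; p̂₁ − p̂₂ = -0.57489.
SE = √(0.000363157 + 0.000321818) = √0.000684975 = 0.026172.
z* = 1.645 at the 90% level. Margin of error = 0.04305.
Interval: -0.57489 ± 0.04305 → (-0.6179, -0.5318).

(-0.6179, -0.5318)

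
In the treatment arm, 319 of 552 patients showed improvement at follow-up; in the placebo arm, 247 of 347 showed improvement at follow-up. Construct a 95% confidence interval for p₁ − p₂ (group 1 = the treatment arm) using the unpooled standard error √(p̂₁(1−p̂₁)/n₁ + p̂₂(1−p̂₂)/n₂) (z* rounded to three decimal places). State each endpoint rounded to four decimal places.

(-0.1969, -0.0709)

p̂₁ = 319/552 = 0.57790, p̂₂ = 247/347 = 0.71182; p̂₁ − p̂₂ = -0.13392.
Unpooled SE = √(p̂₁(1−p̂₁)/n₁ + p̂₂(1−p̂₂)/n₂) = √(0.000441905 + 0.000591165) = 0.032141.
z* = 1.960 at the 95% level. Margin of error = 0.06300.
Interval: -0.13392 ± 0.06300 → (-0.1969, -0.0709).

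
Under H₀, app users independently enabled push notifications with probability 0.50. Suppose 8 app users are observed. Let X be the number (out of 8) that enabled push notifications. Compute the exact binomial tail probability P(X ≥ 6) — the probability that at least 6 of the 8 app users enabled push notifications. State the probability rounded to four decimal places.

X is binomial with n = 8 and p = 0.50.
P(X ≥ 6) = C(8,6)·0.50^6·0.50^2 + C(8,7)·0.50^7·0.50^1 + C(8,8)·0.50^8·0.50^0.
= 0.109375 + 0.031250 + 0.003906 = 0.1445.

P = 0.1445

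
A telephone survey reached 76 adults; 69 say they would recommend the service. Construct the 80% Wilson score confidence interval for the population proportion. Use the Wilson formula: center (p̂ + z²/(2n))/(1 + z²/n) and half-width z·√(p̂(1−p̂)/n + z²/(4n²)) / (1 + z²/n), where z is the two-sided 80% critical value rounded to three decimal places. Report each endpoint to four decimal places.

p̂ = 69/76 = 0.90789; z = 1.282, so z² = 1.643524.
1 + z²/n = 1.021625.
Center = (0.90789 + 0.010813)/1.021625 = 0.89926.
Radicand: p̂(1−p̂)/n + z²/(4n²) = 0.001100288 + 0.000071136 = 0.001171424.
Half-width = z·√(radicand)/denom = 1.282·0.034226/1.021625 = 0.04295.
CI: 0.89926 ± 0.04295 = (0.8563, 0.9422).

(0.8563, 0.9422)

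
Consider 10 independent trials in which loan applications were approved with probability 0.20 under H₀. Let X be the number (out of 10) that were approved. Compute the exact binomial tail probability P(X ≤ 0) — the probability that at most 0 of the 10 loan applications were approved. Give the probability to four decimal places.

P = 0.1074

X is binomial with n = 10 and p = 0.20.
P(X ≤ 0) = C(10,0)·0.20^0·0.80^10.
= 0.107374 = 0.1074.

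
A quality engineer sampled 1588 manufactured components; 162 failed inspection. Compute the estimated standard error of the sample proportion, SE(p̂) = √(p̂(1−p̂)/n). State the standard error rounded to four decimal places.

With x = 162 successes in n = 1588, p̂ = 0.10202.
p̂(1−p̂) = 0.091612.
SE = √(0.091612/1588) = √0.000057690 = 0.0076.

SE = 0.0076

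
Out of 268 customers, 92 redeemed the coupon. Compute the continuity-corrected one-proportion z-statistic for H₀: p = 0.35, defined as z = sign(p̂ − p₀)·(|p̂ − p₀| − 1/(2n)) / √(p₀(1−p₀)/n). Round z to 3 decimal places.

The sample proportion is 92/268 = 0.34328. p̂ − p₀ = -0.006716.
Continuity correction 1/(2n) = 1/536 = 0.001866.
Corrected numerator: |-0.006716| − 0.001866 = 0.004850.
SE₀ = √(0.35·0.65/268) = 0.029136.
z = −0.004850/0.029136 = -0.166.

z = -0.166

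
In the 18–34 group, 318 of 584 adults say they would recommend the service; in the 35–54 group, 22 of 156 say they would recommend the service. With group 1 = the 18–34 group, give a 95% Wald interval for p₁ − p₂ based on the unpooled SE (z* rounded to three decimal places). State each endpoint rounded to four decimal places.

p̂₁ = 0.54452, p̂₂ = 0.14103, so the observed difference is 0.40349.
Unpooled SE = √(p̂₁(1−p̂₁)/n₁ + p̂₂(1−p̂₂)/n₂) = √(0.000424688 + 0.000776522) = 0.034658.
The 95% critical value is z* = 1.960. Margin of error = 0.06793.
Interval: 0.40349 ± 0.06793 → (0.3356, 0.4714).

(0.3356, 0.4714)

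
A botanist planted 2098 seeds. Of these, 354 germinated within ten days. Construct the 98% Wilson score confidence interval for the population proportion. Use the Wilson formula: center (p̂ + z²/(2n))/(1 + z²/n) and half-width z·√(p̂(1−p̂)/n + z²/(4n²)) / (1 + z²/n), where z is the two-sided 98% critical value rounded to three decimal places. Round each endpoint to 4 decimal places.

(0.1506, 0.1886)

Here p̂ = 354/2098 = 0.16873 and z = 2.326 (z² = 5.410276).
1 + z²/n = 1.002579.
Center = (0.16873 + 0.001289)/1.002579 = 0.16958.
Radicand: p̂(1−p̂)/n + z²/(4n²) = 0.000066855 + 0.000000307 = 0.000067162.
Half-width = 2.326·√0.000067162/1.002579 = 0.01901.
Interval: 0.16958 ± 0.01901 → (0.1506, 0.1886).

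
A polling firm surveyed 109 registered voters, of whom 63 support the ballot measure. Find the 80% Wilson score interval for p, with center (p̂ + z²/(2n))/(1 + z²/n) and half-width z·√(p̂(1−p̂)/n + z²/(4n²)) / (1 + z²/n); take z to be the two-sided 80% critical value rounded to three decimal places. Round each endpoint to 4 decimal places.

p̂ = 63/109 = 0.57798; z = 1.282, so z² = 1.643524.
Denominator 1 + z²/n = 1 + 1.643524/109 = 1.015078.
Center = (0.57798 + 0.007539)/1.015078 = 0.57682.
Radicand: p̂(1−p̂)/n + z²/(4n²) = 0.002237788 + 0.000034583 = 0.002272371.
Half-width = z·√(radicand)/denom = 1.282·0.047669/1.015078 = 0.06020.
So the interval runs from 0.5166 to 0.6370.

(0.5166, 0.6370)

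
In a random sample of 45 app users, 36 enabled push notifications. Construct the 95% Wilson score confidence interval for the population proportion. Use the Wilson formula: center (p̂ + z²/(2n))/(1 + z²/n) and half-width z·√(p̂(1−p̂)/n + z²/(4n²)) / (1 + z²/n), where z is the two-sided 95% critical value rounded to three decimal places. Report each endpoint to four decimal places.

(0.6618, 0.8910)

p̂ = 36/45 = 0.80000; z = 1.960, so z² = 3.841600.
Denominator 1 + z²/n = 1 + 3.841600/45 = 1.085369.
Center = (0.80000 + 0.042684)/1.085369 = 0.77640.
Radicand: p̂(1−p̂)/n + z²/(4n²) = 0.003555556 + 0.000474272 = 0.004029828.
Half-width = 1.960·√0.004029828/1.085369 = 0.11464.
So the interval runs from 0.6618 to 0.8910.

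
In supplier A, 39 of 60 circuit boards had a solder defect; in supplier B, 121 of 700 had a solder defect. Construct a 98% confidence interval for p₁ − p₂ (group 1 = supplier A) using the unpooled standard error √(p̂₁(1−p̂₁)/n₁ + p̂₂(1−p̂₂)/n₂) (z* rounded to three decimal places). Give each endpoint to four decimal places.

p̂₁ = 0.65000, p̂₂ = 0.17286, so the observed difference is 0.47714.
Unpooled SE = √(p̂₁(1−p̂₁)/n₁ + p̂₂(1−p̂₂)/n₂) = √(0.003791667 + 0.000204254) = 0.063213.
z* = 2.326 at the 98% level. Margin of error = 0.14703.
So the interval runs from 0.3301 to 0.6242.

(0.3301, 0.6242)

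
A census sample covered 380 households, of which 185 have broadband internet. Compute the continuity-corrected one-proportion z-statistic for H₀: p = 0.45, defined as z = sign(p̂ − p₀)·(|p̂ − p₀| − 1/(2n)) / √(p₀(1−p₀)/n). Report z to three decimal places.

The sample proportion is 185/380 = 0.48684. p̂ − p₀ = 0.036842.
Continuity correction 1/(2n) = 1/760 = 0.001316.
Corrected numerator: |0.036842| − 0.001316 = 0.035526.
SE₀ = √(0.45·0.55/380) = 0.025521.
z = +0.035526/0.025521 = 1.392.

z = 1.392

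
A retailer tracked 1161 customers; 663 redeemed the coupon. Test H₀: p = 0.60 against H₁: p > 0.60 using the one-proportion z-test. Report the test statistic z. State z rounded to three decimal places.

p̂ = 663/1161 = 0.57106.
Null standard error: √(0.60·0.40/1161) = √0.000206718 = 0.014378.
Test statistic: z = -0.02894/0.014378 = -2.013.

z = -2.013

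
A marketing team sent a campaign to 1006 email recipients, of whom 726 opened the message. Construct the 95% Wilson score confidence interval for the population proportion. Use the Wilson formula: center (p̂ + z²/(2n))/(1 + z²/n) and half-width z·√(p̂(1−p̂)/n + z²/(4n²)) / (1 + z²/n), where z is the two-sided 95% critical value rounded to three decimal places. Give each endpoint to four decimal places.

p̂ = 726/1006 = 0.72167; z = 1.960, so z² = 3.841600.
Denominator 1 + z²/n = 1 + 3.841600/1006 = 1.003819.
Center = (0.72167 + 0.001909)/1.003819 = 0.72083.
Radicand: p̂(1−p̂)/n + z²/(4n²) = 0.000199664 + 0.000000949 = 0.000200613.
Half-width = 1.960·√0.000200613/1.003819 = 0.02766.
Interval: 0.72083 ± 0.02766 → (0.6932, 0.7485).

(0.6932, 0.7485)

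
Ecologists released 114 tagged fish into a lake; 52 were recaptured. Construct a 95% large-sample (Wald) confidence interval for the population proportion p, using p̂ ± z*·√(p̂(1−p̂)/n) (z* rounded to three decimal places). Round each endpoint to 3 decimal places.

(0.365, 0.548)

With x = 52 successes in n = 114, p̂ = 0.45614.
Standard error of p̂: √(0.248076/114) = √0.002176108 = 0.046649.
For 95% confidence, z* = 1.960.
Margin of error: 1.960 × 0.046649 = 0.09143.
CI: 0.45614 ± 0.09143 = (0.365, 0.548).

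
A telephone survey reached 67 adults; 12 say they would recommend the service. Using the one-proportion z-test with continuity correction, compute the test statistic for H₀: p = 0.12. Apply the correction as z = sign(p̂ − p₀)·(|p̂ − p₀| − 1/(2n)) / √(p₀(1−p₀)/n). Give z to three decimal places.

With x = 12 successes in n = 67, p̂ = 0.17910. p̂ − p₀ = 0.059104.
Continuity correction 1/(2n) = 1/134 = 0.007463.
Corrected numerator: |0.059104| − 0.007463 = 0.051641.
Under H₀, SE = √(p₀(1−p₀)/n) = √(0.12·0.88/67) = √0.001576119 = 0.039700.
z = +0.051641/0.039700 = 1.301.

z = 1.301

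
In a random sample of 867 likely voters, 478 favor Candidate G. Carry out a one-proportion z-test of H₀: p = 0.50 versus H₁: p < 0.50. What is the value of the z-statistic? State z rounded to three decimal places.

z = 3.023

p̂ = 478/867 = 0.55133.
SE₀ = √(0.50·0.50/867) = 0.016981.
Test statistic: z = 0.05133/0.016981 = 3.023.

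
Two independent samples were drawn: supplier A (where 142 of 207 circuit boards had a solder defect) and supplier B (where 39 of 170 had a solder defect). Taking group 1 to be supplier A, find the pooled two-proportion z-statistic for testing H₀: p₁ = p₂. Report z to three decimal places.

z = 8.829

p̂₁ = 142/207 = 0.68599, p̂₂ = 39/170 = 0.22941.
Pooling: p̂ = 181/377 = 0.48011.
Pooled SE = √[0.2496042·0.01071327] ≈ 0.051711.
z = (p̂₁ − p̂₂)/SE = (0.68599 − 0.22941)/0.051711 = 0.45658/0.051711 = 8.829.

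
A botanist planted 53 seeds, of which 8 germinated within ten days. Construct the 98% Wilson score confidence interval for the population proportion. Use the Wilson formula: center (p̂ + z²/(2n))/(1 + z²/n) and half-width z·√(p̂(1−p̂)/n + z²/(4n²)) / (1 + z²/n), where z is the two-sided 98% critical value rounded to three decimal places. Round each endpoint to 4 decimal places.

Here p̂ = 8/53 = 0.15094 and z = 2.326 (z² = 5.410276).
Denominator 1 + z²/n = 1 + 5.410276/53 = 1.102081.
Adjusted center: (0.15094 + z²/(2n))/1.102081 = 0.18327.
Radicand: p̂(1−p̂)/n + z²/(4n²) = 0.002418104 + 0.000481513 = 0.002899617.
Half-width = 2.326·√0.002899617/1.102081 = 0.11365.
CI: 0.18327 ± 0.11365 = (0.0696, 0.2969).

(0.0696, 0.2969)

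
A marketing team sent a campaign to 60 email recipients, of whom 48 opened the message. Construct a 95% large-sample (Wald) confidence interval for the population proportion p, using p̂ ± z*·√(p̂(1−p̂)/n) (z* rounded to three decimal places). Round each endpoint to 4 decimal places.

(0.6988, 0.9012)

Sample proportion p̂ = 48/60 = 0.80000.
SE(p̂) = √(0.80000·0.20000/60) = 0.051640.
The 95% critical value is z* = 1.960.
Margin of error: 1.960 × 0.051640 = 0.10121.
CI: 0.80000 ± 0.10121 = (0.6988, 0.9012).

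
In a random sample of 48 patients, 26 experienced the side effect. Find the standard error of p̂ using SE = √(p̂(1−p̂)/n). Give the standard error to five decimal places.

The sample proportion is 26/48 = 0.54167.
p̂(1−p̂) = 0.248264.
Dividing by n and taking the root: √0.005172167 = 0.07192.

SE = 0.07192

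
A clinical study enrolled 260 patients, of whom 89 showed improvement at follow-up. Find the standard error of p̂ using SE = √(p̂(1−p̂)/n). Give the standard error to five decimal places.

SE = 0.02943

Sample proportion p̂ = 89/260 = 0.34231.
p̂(1−p̂) = 0.225134.
SE = √(0.225134/260) = √0.000865900 = 0.02943.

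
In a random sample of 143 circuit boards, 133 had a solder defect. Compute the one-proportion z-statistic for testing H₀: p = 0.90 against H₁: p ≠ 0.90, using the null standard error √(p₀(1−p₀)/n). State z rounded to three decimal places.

The sample proportion is 133/143 = 0.93007.
Under H₀, SE = √(p₀(1−p₀)/n) = √(0.90·0.10/143) = √0.000629371 = 0.025087.
z = (p̂ − p₀)/SE = (0.93007 − 0.90)/0.025087 = 1.199.

z = 1.199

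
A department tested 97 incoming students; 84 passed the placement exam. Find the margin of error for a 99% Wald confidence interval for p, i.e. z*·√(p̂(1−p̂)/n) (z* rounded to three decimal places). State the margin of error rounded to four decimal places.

The sample proportion is 84/97 = 0.86598.
SE(p̂) = √(0.86598·0.13402/97) = 0.034590.
For 99% confidence, z* = 2.576.
Margin of error = z*·SE = 2.576 × 0.034590 = 0.0891.

ME = 0.0891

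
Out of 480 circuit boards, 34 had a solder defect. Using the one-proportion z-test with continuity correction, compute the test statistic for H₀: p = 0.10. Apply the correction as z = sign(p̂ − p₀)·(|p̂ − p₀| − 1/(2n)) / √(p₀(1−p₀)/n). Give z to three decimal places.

z = -2.054

With x = 34 successes in n = 480, p̂ = 0.07083. p̂ − p₀ = -0.029167.
Continuity correction 1/(2n) = 1/960 = 0.001042.
Corrected numerator: |-0.029167| − 0.001042 = 0.028125.
SE₀ = √(0.10·0.90/480) = 0.013693.
z = −0.028125/0.013693 = -2.054.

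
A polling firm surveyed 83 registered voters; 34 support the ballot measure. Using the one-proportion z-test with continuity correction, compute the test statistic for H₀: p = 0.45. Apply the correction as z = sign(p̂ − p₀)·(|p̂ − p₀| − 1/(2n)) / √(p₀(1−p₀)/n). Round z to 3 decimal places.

Sample proportion p̂ = 34/83 = 0.40964. p̂ − p₀ = -0.040361.
1/(2n) = 0.006024.
Corrected numerator: |-0.040361| − 0.006024 = 0.034337.
SE₀ = √(0.45·0.55/83) = 0.054607.
z = (−)0.034337/0.054607 = -0.629.

z = -0.629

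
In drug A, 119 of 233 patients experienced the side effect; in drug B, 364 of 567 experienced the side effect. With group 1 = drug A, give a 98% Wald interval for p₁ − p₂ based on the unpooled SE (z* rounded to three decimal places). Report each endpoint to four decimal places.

p̂₁ = 0.51073, p̂₂ = 0.64198, so the observed difference is -0.13125.
Unpooled SE = √(p̂₁(1−p̂₁)/n₁ + p̂₂(1−p̂₂)/n₂) = √(0.001072467 + 0.000405367) = 0.038443.
The 98% critical value is z* = 2.326. Margin = 2.326·0.038443 = 0.08942.
So the interval runs from -0.2207 to -0.0418.

(-0.2207, -0.0418)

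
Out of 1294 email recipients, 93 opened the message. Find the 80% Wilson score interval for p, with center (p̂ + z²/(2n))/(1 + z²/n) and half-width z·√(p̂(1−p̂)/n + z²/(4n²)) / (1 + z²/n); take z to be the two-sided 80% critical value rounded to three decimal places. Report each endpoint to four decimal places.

p̂ = 93/1294 = 0.07187; z = 1.282, so z² = 1.643524.
1 + z²/n = 1.001270.
Center = (0.07187 + 0.000635)/1.001270 = 0.07241.
Radicand: p̂(1−p̂)/n + z²/(4n²) = 0.000051549 + 0.000000245 = 0.000051794.
Half-width = 1.282·√0.000051794/1.001270 = 0.00921.
So the interval runs from 0.0632 to 0.0816.

(0.0632, 0.0816)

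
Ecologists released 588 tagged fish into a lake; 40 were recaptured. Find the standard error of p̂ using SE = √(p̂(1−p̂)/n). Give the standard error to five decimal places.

The sample proportion is 40/588 = 0.06803.
p̂(1−p̂) = 0.06803·0.93197 = 0.063402.
SE = √(0.063402/588) = √0.000107827 = 0.01038.

SE = 0.01038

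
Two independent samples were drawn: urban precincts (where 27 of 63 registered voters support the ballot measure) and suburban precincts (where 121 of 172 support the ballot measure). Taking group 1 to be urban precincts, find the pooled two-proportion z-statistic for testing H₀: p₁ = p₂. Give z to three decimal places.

Sample proportions: p̂₁ = 27/63 = 0.42857 and p̂₂ = 121/172 = 0.70349.
Pooled p̂ = (27+121)/(63+172) = 148/235 = 0.62979.
Pooled SE = √[0.2331553·0.02168697] ≈ 0.071109.
z = (p̂₁ − p̂₂)/SE = (0.42857 − 0.70349)/0.071109 = -0.27492/0.071109 = -3.866.

z = -3.866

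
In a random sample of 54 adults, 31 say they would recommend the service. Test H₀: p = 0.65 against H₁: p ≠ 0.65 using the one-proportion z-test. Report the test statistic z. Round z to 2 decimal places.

z = -1.17

The sample proportion is 31/54 = 0.57407.
Under H₀, SE = √(p₀(1−p₀)/n) = √(0.65·0.35/54) = √0.004212963 = 0.064907.
Test statistic: z = -0.07593/0.064907 = -1.17.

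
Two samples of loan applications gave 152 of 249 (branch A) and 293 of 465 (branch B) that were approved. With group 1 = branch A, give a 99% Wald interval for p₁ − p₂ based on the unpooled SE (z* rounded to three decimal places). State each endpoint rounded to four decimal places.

p̂₁ = 0.61044, p̂₂ = 0.63011, so the observed difference is -0.01967.
Unpooled SE = √(p̂₁(1−p̂₁)/n₁ + p̂₂(1−p̂₂)/n₂) = √(0.000955031 + 0.000501230) = 0.038161.
For 99% confidence, z* = 2.576. Margin of error = 0.09830.
CI: -0.01967 ± 0.09830 = (-0.1180, 0.0786).

(-0.1180, 0.0786)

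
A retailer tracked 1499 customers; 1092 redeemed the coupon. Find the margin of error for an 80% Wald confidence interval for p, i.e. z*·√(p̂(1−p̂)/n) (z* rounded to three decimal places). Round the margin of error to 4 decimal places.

With x = 1092 successes in n = 1499, p̂ = 0.72849.
SE(p̂) = √(0.72849·0.27151/1499) = 0.011487.
The 80% critical value is z* = 1.282.
Margin of error = z*·SE = 1.282 × 0.011487 = 0.0147.

ME = 0.0147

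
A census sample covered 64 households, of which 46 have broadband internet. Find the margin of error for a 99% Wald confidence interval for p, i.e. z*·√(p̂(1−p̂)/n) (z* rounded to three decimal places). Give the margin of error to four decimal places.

ME = 0.1448

The sample proportion is 46/64 = 0.71875.
SE(p̂) = √(0.71875·0.28125/64) = 0.056201.
The 99% critical value is z* = 2.576.
So ME = 0.1448.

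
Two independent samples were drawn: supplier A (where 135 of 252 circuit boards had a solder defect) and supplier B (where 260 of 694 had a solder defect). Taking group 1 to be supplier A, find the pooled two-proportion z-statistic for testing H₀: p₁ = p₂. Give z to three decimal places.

Sample proportions: p̂₁ = 135/252 = 0.53571 and p̂₂ = 260/694 = 0.37464.
Pooled p̂ = (135+260)/(252+694) = 395/946 = 0.41755.
Pooled SE = √[0.2432016·0.00540918] ≈ 0.036270.
z = (p̂₁ − p̂₂)/SE = (0.53571 − 0.37464)/0.036270 = 0.16107/0.036270 = 4.441.

z = 4.441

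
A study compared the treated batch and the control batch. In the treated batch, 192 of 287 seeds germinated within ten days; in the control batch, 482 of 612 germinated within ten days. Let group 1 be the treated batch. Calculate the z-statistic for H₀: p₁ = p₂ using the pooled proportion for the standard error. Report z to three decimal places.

z = -3.827

p̂₁ = 192/287 = 0.66899, p̂₂ = 482/612 = 0.78758.
Pooling: p̂ = 674/899 = 0.74972.
Pooled SE = √[0.1876390·0.00511831] ≈ 0.030990.
z = (p̂₁ − p̂₂)/SE = (0.66899 − 0.78758)/0.030990 = -0.11859/0.030990 = -3.827.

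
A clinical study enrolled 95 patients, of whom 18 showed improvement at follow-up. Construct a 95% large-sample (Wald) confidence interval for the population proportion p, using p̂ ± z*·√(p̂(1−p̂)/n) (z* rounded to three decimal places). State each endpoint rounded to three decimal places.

(0.111, 0.268)

p̂ = 18/95 = 0.18947.
Standard error of p̂: √(0.153573/95) = √0.001616562 = 0.040206.
z* = 1.960 at the 95% level.
Margin = 1.960·0.040206 = 0.07880.
Interval: 0.18947 ± 0.07880 → (0.111, 0.268).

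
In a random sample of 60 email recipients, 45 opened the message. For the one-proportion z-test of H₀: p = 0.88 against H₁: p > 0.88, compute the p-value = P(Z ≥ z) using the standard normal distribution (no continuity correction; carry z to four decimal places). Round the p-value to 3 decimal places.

Sample proportion p̂ = 45/60 = 0.75000.
Under H₀, SE = √(p₀(1−p₀)/n) = √(0.88·0.12/60) = √0.001760000 = 0.041952.
Test statistic (full precision, shown to 4 dp): z = (45/60 − 0.88)/SE₀ ≈ -3.0988.
From the standard normal, P(Z ≥ z) = 0.999.

p-value = 0.999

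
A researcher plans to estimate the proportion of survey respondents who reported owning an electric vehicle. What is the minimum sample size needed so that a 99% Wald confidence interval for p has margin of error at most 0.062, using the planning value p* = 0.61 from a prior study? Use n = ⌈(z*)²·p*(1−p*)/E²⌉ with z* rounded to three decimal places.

The 99% critical value is z* = 2.576.
p*(1−p*) = 0.61·0.39 = 0.2379.
Required n before rounding: 6.635776 × 0.2379 / 0.062² = 410.679.
⌈410.679⌉ = 411.

n = 411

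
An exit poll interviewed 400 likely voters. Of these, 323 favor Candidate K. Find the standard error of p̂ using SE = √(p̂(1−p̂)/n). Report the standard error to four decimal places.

SE = 0.0197

The sample proportion is 323/400 = 0.80750.
p̂(1−p̂) = 0.80750·0.19250 = 0.155444.
Dividing by n and taking the root: √0.000388610 = 0.0197.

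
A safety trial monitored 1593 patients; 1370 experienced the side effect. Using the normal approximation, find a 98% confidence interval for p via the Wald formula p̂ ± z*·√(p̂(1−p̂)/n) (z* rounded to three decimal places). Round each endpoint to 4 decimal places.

(0.8398, 0.8802)

With x = 1370 successes in n = 1593, p̂ = 0.86001.
SE = √(p̂(1−p̂)/n) = √(0.120391/1593) = 0.008693.
For 98% confidence, z* = 2.326.
Margin of error: 2.326 × 0.008693 = 0.02022.
So the interval runs from 0.8398 to 0.8802.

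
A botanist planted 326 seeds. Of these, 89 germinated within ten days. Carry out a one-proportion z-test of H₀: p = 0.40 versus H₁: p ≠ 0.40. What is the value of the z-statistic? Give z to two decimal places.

p̂ = 89/326 = 0.27301.
Under H₀, SE = √(p₀(1−p₀)/n) = √(0.40·0.60/326) = √0.000736196 = 0.027133.
z = (p̂ − p₀)/SE = (0.27301 − 0.40)/0.027133 = -4.68.

z = -4.68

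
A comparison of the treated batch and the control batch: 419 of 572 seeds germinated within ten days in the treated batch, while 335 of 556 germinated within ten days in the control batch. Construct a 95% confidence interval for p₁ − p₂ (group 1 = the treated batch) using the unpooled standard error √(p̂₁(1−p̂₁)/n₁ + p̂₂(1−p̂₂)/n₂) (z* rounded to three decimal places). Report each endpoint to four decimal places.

p̂₁ = 0.73252, p̂₂ = 0.60252, so the observed difference is 0.13000.
Unpooled SE = √(p̂₁(1−p̂₁)/n₁ + p̂₂(1−p̂₂)/n₂) = √(0.000342545 + 0.000430738) = 0.027808.
For 95% confidence, z* = 1.960. Margin = 1.960·0.027808 = 0.05450.
CI: 0.13000 ± 0.05450 = (0.0755, 0.1845).

(0.0755, 0.1845)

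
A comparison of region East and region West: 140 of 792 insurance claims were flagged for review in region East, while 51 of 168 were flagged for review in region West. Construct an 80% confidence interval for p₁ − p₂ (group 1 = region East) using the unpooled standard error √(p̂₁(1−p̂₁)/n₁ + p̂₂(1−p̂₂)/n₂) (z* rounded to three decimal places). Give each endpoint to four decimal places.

p̂₁ = 140/792 = 0.17677, p̂₂ = 51/168 = 0.30357; p̂₁ − p̂₂ = -0.12680.
SE = √(0.000183738 + 0.001258427) = √0.001442165 = 0.037976.
For 80% confidence, z* = 1.282. Margin of error = 0.04869.
CI: -0.12680 ± 0.04869 = (-0.1755, -0.0781).

(-0.1755, -0.0781)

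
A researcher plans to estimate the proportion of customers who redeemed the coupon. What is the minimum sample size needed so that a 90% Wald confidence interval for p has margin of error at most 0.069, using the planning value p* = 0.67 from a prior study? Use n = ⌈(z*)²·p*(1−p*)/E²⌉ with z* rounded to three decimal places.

For 90% confidence, z* = 1.645.
p*(1−p*) = 0.67·0.33 = 0.2211.
(z*)²·p*(1−p*)/E² = 2.706025·0.2211/0.004761 = 125.667.
Rounding up, n = 126.

n = 126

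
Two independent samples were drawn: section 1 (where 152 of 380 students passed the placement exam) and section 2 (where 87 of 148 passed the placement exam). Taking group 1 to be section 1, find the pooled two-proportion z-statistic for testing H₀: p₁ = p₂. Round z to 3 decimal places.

p̂₁ = 152/380 = 0.40000, p̂₂ = 87/148 = 0.58784.
Pooled p̂ = (152+87)/(380+148) = 239/528 = 0.45265.
Pooled SE = √[0.2477581·0.00938834] ≈ 0.048229.
z = (p̂₁ − p̂₂)/SE = (0.40000 − 0.58784)/0.048229 = -0.18784/0.048229 = -3.895.

z = -3.895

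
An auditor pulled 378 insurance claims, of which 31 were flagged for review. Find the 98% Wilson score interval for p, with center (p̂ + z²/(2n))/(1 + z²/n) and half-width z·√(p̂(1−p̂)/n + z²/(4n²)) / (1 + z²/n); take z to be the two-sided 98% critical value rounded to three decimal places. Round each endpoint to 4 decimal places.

p̂ = 31/378 = 0.08201; z = 2.326, so z² = 5.410276.
Denominator 1 + z²/n = 1 + 5.410276/378 = 1.014313.
Center = (0.08201 + 0.007156)/1.014313 = 0.08791.
Radicand: p̂(1−p̂)/n + z²/(4n²) = 0.000199166 + 0.000009466 = 0.000208632.
Half-width = z·√(radicand)/denom = 2.326·0.014444/1.014313 = 0.03312.
CI: 0.08791 ± 0.03312 = (0.0548, 0.1210).

(0.0548, 0.1210)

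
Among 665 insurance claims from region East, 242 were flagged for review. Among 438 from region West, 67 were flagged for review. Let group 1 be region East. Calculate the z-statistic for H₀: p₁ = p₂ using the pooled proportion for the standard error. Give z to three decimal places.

z = 7.633

Sample proportions: p̂₁ = 242/665 = 0.36391 and p̂₂ = 67/438 = 0.15297.
Pooled p̂ = (242+67)/(665+438) = 309/1103 = 0.28015.
Pooled SE = √[0.2016638·0.00378686] ≈ 0.027635.
z = (p̂₁ − p̂₂)/SE = (0.36391 − 0.15297)/0.027635 = 0.21094/0.027635 = 7.633.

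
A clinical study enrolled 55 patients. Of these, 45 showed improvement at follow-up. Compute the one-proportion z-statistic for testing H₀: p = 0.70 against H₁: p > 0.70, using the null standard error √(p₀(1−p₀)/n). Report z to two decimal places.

The sample proportion is 45/55 = 0.81818.
SE₀ = √(0.70·0.30/55) = 0.061791.
z = (p̂ − p₀)/SE = (0.81818 − 0.70)/0.061791 = 1.91.

z = 1.91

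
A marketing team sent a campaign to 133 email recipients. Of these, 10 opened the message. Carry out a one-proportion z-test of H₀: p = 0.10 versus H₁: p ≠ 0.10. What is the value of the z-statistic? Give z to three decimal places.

p̂ = 10/133 = 0.07519.
SE₀ = √(0.10·0.90/133) = 0.026013.
Test statistic: z = -0.02481/0.026013 = -0.954.

z = -0.954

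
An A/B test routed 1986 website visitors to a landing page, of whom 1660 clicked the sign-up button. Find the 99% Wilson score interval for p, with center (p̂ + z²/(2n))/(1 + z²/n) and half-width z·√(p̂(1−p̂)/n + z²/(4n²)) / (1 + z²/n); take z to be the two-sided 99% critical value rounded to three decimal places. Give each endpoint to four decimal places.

p̂ = 1660/1986 = 0.83585; z = 2.576, so z² = 6.635776.
Denominator 1 + z²/n = 1 + 6.635776/1986 = 1.003341.
Adjusted center: (0.83585 + z²/(2n))/1.003341 = 0.83473.
Radicand: p̂(1−p̂)/n + z²/(4n²) = 0.000069086 + 0.000000421 = 0.000069507.
Half-width = 2.576·√0.000069507/1.003341 = 0.02140.
CI: 0.83473 ± 0.02140 = (0.8133, 0.8561).

(0.8133, 0.8561)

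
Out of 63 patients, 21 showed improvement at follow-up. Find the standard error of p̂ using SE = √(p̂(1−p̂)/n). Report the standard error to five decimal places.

p̂ = 21/63 = 0.33333.
p̂(1−p̂) = 0.33333·0.66667 = 0.222221.
SE = √(0.222221/63) = √0.003527317 = 0.05939.

SE = 0.05939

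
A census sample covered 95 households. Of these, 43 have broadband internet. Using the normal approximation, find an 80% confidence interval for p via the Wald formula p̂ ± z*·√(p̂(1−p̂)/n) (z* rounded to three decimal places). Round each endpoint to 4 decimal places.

(0.3872, 0.5181)

p̂ = 43/95 = 0.45263.
Standard error of p̂: √(0.247756/95) = √0.002607960 = 0.051068.
For 80% confidence, z* = 1.282.
Margin of error: 1.282 × 0.051068 = 0.06547.
So the interval runs from 0.3872 to 0.5181.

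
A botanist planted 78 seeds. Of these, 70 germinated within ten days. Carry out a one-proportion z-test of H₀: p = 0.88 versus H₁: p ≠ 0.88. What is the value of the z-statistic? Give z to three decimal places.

z = 0.474

The sample proportion is 70/78 = 0.89744.
Under H₀, SE = √(p₀(1−p₀)/n) = √(0.88·0.12/78) = √0.001353846 = 0.036795.
Test statistic: z = 0.01744/0.036795 = 0.474.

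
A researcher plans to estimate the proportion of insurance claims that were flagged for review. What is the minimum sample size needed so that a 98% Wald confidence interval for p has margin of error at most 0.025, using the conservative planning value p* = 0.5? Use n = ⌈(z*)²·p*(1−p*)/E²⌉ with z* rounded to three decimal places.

The 98% critical value is z* = 2.326.
p*(1−p*) = 0.2500.
Required n before rounding: 5.410276 × 0.2500 / 0.025² = 2164.110.
Rounding up, n = 2165.

n = 2165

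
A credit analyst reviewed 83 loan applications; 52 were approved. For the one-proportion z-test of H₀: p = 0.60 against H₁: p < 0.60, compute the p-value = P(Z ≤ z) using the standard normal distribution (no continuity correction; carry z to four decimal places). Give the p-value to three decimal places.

p̂ = 52/83 = 0.62651.
Null standard error: √(0.60·0.40/83) = √0.002891566 = 0.053773.
z = (p̂ − p₀)/SE = (52/83 − 0.60)/0.053773 ≈ 0.4929.
p-value = P(Z ≤ z) with z = 0.4929 → 0.689.

p-value = 0.689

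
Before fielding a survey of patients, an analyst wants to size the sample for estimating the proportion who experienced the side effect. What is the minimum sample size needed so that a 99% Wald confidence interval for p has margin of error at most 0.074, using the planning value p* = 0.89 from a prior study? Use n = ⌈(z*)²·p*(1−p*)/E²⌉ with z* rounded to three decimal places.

n = 119

For 99% confidence, z* = 2.576.
p*(1−p*) = 0.0979.
(z*)²·p*(1−p*)/E² = 6.635776·0.0979/0.005476 = 118.634.
Rounding up, n = 119.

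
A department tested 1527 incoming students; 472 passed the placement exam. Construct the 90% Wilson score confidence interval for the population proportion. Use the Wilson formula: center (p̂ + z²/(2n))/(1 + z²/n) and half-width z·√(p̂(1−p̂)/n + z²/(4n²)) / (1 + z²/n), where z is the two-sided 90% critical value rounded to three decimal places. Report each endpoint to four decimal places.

(0.2900, 0.3289)

p̂ = 472/1527 = 0.30910; z = 1.645, so z² = 2.706025.
1 + z²/n = 1.001772.
Adjusted center: (0.30910 + z²/(2n))/1.001772 = 0.30944.
Radicand: p̂(1−p̂)/n + z²/(4n²) = 0.000139855 + 0.000000290 = 0.000140145.
Half-width = z·√(radicand)/denom = 1.645·0.011838/1.001772 = 0.01944.
So the interval runs from 0.2900 to 0.3289.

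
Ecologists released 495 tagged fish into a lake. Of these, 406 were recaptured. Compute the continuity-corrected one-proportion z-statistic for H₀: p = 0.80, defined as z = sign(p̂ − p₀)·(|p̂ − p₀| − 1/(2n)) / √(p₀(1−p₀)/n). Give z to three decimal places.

Sample proportion p̂ = 406/495 = 0.82020. p̂ − p₀ = 0.020202.
1/(2n) = 0.001010.
Corrected numerator: |0.020202| − 0.001010 = 0.019192.
Under H₀, SE = √(p₀(1−p₀)/n) = √(0.80·0.20/495) = √0.000323232 = 0.017979.
z = (+)0.019192/0.017979 = 1.067.

z = 1.067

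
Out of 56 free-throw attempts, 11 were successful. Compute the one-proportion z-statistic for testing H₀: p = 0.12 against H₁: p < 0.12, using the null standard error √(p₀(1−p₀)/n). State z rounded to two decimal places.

p̂ = 11/56 = 0.19643.
Null standard error: √(0.12·0.88/56) = √0.001885714 = 0.043425.
z = (0.19643 − 0.12)/0.043425 = 0.07643/0.043425 = 1.76.

z = 1.76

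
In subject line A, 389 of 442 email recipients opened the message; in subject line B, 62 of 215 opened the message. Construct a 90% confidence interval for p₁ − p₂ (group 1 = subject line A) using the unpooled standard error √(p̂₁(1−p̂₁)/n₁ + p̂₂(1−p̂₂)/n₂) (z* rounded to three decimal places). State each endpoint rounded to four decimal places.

p̂₁ = 0.88009, p̂₂ = 0.28837, so the observed difference is 0.59172.
SE = √(0.000238758 + 0.000954482) = √0.001193240 = 0.034543.
z* = 1.645 at the 90% level. Margin of error = 0.05682.
Interval: 0.59172 ± 0.05682 → (0.5349, 0.6485).

(0.5349, 0.6485)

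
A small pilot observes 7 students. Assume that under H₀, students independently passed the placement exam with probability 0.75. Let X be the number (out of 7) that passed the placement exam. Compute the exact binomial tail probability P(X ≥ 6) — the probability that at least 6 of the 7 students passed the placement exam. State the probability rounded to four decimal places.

X ~ Binomial(n=7, p=0.75).
P(X ≥ 6) = C(7,6)·0.75^6·0.25^1 + C(7,7)·0.75^7·0.25^0.
= 0.311462 + 0.133484 = 0.4449.

P = 0.4449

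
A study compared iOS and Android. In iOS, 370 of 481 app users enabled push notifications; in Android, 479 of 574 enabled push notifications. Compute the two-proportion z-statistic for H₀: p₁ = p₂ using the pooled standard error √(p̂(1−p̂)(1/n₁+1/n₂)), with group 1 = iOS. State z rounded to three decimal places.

z = -2.663

Sample proportions: p̂₁ = 370/481 = 0.76923 and p̂₂ = 479/574 = 0.83449.
Pooling: p̂ = 849/1055 = 0.80474.
Pooled SE = √[0.1571339·0.00382116] ≈ 0.024504.
z = -0.06526/0.024504 = -2.663.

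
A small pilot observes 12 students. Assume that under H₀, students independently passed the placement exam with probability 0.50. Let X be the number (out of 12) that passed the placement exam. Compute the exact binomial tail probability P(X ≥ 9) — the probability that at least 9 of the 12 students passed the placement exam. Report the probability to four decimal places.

X ~ Binomial(n=12, p=0.50).
P(X ≥ 9) = C(12,9)·0.50^9·0.50^3 + C(12,10)·0.50^10·0.50^2 + C(12,11)·0.50^11·0.50^1 + C(12,12)·0.50^12·0.50^0.
= 0.053711 + 0.016113 + 0.002930 + 0.000244 = 0.0730.

P = 0.0730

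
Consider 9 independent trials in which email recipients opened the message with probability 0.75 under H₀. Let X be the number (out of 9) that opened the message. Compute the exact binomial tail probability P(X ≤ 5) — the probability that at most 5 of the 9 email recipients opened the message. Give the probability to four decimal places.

P = 0.1657

X is binomial with n = 9 and p = 0.75.
P(X ≤ 5) = Σ_{j=0}^{5} C(9,j)·0.75^j·0.25^{9−j}.
= 0.000004 + 0.000103 + 0.001236 + 0.008652 + 0.038933 + 0.116798 = 0.1657.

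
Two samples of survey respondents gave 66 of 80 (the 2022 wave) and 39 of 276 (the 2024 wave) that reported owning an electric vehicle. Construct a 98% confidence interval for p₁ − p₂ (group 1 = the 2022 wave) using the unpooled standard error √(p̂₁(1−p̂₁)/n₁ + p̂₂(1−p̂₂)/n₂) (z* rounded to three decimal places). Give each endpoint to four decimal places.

(0.5735, 0.7939)

p̂₁ = 66/80 = 0.82500, p̂₂ = 39/276 = 0.14130; p̂₁ − p̂₂ = 0.68370.
SE = √(0.001804688 + 0.000439628) = √0.002244316 = 0.047374.
z* = 2.326 at the 98% level. Margin of error = 0.11019.
Interval: 0.68370 ± 0.11019 → (0.5735, 0.7939).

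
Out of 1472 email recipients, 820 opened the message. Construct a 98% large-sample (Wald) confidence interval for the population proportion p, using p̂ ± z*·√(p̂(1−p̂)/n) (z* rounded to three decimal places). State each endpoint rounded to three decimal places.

With x = 820 successes in n = 1472, p̂ = 0.55707.
Standard error of p̂: √(0.246744/1472) = √0.000167625 = 0.012947.
z* = 2.326 at the 98% level.
Margin of error: 2.326 × 0.012947 = 0.03011.
Interval: 0.55707 ± 0.03011 → (0.527, 0.587).

(0.527, 0.587)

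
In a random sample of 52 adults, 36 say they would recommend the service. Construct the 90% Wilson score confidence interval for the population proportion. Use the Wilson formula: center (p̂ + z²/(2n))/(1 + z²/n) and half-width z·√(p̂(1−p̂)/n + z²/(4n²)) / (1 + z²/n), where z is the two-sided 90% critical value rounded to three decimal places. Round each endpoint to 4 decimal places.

(0.5797, 0.7859)

p̂ = 36/52 = 0.69231; z = 1.645, so z² = 2.706025.
Denominator 1 + z²/n = 1 + 2.706025/52 = 1.052039.
Center = (0.69231 + 0.026019)/1.052039 = 0.68280.
Radicand: p̂(1−p̂)/n + z²/(4n²) = 0.004096495 + 0.000250187 = 0.004346682.
Half-width = 1.645·√0.004346682/1.052039 = 0.10309.
So the interval runs from 0.5797 to 0.7859.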